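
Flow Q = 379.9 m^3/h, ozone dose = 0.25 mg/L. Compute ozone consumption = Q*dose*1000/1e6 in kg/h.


O3 demand (mg/h) = Q * dose * 1000 = 379.9 * 0.25 * 1000 = 94975 mg/h
Convert mg to kg: 94975 / 1e6 = 0.094975 kg/h

0.094975 kg/h


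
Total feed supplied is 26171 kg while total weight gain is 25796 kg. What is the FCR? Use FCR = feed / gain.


FCR = feed consumed / weight gained
FCR = 26171 kg / 25796 kg = 1.01454

1.01454


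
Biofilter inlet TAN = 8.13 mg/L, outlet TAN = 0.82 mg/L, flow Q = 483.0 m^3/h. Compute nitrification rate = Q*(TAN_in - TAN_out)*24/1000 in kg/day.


Concentration drop: TAN_in - TAN_out = 8.13 - 0.82 = 7.31 mg/L
Hourly TAN removed = Q * dTAN = 483.0 m^3/h * 7.31 mg/L = 3530.73 g/h  (m^3/h * mg/L = g/h)
Daily TAN removed = 3530.73 * 24 = 84737.52 g/day
Convert to kg/day: 84737.52 / 1000 = 84.73752 kg/day

84.73752 kg/day


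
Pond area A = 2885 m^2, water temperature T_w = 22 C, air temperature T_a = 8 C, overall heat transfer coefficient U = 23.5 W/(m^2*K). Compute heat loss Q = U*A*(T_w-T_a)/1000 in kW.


Temperature difference dT = 22 - 8 = 14 K
Heat loss (W) = U * A * dT = 23.5 * 2885 * 14 = 949165 W
Convert to kW: 949165 / 1000 = 949.165 kW

949.165 kW


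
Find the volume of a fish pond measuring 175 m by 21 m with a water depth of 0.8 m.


Base area = L * W = 175 * 21 = 3675 m^2
Volume = area * depth = 3675 * 0.8 = 2940 m^3

2940 m^3


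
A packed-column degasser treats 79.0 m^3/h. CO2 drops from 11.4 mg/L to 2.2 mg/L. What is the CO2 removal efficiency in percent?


CO2_out / CO2_in = 2.2 / 11.4 = 0.19298246
Fraction remaining = 0.19298246
efficiency = (1 - 0.19298246) * 100 = 80.7018 %

80.7018 %


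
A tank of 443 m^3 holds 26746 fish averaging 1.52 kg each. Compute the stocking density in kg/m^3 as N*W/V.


Total biomass = 26746 fish * 1.52 kg = 40653.92 kg
Density = total biomass / volume = 40653.92 / 443 = 91.7696 kg/m^3

91.7696 kg/m^3


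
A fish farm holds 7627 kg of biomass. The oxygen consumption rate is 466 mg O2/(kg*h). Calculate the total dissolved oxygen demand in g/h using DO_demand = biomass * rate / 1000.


Total O2 consumption (mg/h) = 7627 kg * 466 mg/(kg*h) = 3554182 mg/h
Convert to g/h: 3554182 / 1000 = 3554.182 g/h

3554.182 g/h


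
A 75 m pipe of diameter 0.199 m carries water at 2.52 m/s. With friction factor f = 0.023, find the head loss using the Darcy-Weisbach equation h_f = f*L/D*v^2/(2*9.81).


v^2 = 2.52^2 = 6.3504 m^2/s^2
L/D = 75/0.199 = 376.88442
h_f = f*(L/D)*v^2/(2g) = 0.023 * 376.88442 * 6.3504 / 19.62 = 2.80568 m

2.80568 m


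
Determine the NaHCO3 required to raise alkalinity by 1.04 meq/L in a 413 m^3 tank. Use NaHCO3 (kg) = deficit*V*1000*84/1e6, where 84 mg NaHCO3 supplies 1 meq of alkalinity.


Tank volume in L = 413 m^3 * 1000 = 413000 L
Total meq required = 1.04 meq/L * 413000 L = 429520 meq
NaHCO3 mass = 429520 meq * 84 mg/meq / 1e6 = 36.0797 kg

36.0797 kg


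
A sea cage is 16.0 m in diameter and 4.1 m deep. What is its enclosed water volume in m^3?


r = d/2 = 16.0/2 = 8 m
Base area = pi*r^2 = pi*8^2 = 201.06193 m^2
Volume = 201.06193 * 4.1 = 824.354 m^3

824.354 m^3


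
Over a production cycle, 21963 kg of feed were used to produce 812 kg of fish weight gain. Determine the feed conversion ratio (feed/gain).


FCR = feed consumed / weight gained
FCR = 21963 kg / 812 kg = 27.048

27.048


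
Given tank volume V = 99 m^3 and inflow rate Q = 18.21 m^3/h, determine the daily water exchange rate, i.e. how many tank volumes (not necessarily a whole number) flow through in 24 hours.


Daily flow volume = 18.21 m^3/h * 24 h = 437.04 m^3/day
Exchanges = daily flow / tank volume = 437.04 / 99 = 4.41455 exchanges/day

4.41455 exchanges/day


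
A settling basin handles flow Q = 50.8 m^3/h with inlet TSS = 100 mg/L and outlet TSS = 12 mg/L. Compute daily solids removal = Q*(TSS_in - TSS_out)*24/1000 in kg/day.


Concentration drop: TSS_in - TSS_out = 100 - 12 = 88 mg/L
Hourly solids removed = Q * dTSS = 50.8 m^3/h * 88 mg/L = 4470.4 g/h  (m^3/h * mg/L = g/h)
Daily solids removed = 4470.4 * 24 = 107289.6 g/day
Convert g to kg: 107289.6 / 1000 = 107.2896 kg/day

107.2896 kg/day


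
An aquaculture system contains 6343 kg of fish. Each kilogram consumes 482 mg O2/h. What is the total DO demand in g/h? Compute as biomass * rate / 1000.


Total O2 consumption (mg/h) = 6343 kg * 482 mg/(kg*h) = 3057326 mg/h
Convert to g/h: 3057326 / 1000 = 3057.326 g/h

3057.326 g/h


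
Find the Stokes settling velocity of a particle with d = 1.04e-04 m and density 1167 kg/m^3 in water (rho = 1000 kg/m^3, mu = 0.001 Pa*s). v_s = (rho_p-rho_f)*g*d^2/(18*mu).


Density difference: rho_p - rho_f = 1167 - 1000 = 167 kg/m^3
d^2 = (1.04e-04)^2 = 1.0816e-08 m^2
Numerator = (rho_p - rho_f) * g * d^2 = 167 * 9.81 * 1.0816e-08 = 1.7719528e-05
Denominator = 18 * mu = 18 * 0.001 = 0.018
v_s = 1.7719528e-05 / 0.018 = 9.84418e-04 m/s
Check: Re = rho_f * v_s * d / mu = 1000 * 9.84418e-04 * 1.04e-04 / 0.001 = 0.102 < 1, so Stokes' law applies.

9.84418e-04 m/s


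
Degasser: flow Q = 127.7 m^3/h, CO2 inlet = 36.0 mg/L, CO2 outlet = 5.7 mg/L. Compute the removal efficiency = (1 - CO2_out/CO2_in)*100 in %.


CO2_out / CO2_in = 5.7 / 36.0 = 0.15833333
Fraction remaining = 0.15833333
efficiency = (1 - 0.15833333) * 100 = 84.1667 %

84.1667 %


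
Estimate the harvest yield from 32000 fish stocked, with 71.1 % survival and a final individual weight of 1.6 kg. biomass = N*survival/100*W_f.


Survivors = 32000 * 71.1/100 = 22752 fish
Harvest biomass = survivors * W_f = 22752 * 1.6 = 36403.2 kg

36403.2 kg


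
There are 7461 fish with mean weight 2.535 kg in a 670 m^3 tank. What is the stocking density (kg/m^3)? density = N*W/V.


Total biomass = 7461 fish * 2.535 kg = 18913.635 kg
Density = total biomass / volume = 18913.635 / 670 = 28.2293 kg/m^3

28.2293 kg/m^3


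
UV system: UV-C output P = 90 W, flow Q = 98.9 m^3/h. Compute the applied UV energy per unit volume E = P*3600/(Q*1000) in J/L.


Energy delivered per hour = 90 W * 3600 s = 324000 J/h
Volume treated per hour = 98.9 m^3/h * 1000 = 98900 L/h
dose = 324000 / 98900 = 3.27604 J/L

3.27604 J/L


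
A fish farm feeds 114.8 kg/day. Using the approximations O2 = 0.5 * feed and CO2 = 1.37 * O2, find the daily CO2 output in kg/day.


O2 = 114.8 * 0.5 = 57.4
CO2 = 57.4 * 1.37 = 78.638

78.638 kg/day


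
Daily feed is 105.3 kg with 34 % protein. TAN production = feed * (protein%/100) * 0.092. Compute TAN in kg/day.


Protein in feed = 105.3 * 34/100 = 35.802 kg/day
TAN = protein * 0.092 = 35.802 * 0.092 = 3.293784 kg/day

3.293784 kg/day


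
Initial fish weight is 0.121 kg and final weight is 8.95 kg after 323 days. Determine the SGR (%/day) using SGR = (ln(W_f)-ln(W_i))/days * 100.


ln(W_f) = ln(8.95) = 2.1916535
ln(W_i) = ln(0.121) = -2.1119647
ln(W_f) - ln(W_i) = 2.1916535 - -2.1119647 = 4.3036182
SGR = 4.3036182 / 323 * 100 = 1.33239 %/day

1.33239 %/day


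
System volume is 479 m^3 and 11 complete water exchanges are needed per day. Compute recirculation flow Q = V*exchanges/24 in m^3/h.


Daily recirculation volume = 479 m^3 * 11 = 5269 m^3/day
Flow rate Q = daily volume / 24 h = 5269 / 24 = 219.542 m^3/h

219.542 m^3/h


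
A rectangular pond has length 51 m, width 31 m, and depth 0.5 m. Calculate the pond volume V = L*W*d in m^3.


Base area = L * W = 51 * 31 = 1581 m^2
Volume = area * depth = 1581 * 0.5 = 790.5 m^3

790.5 m^3


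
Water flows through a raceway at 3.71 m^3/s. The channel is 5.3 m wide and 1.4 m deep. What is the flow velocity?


Cross-sectional area = W * d = 5.3 * 1.4 = 7.42 m^2
Velocity = Q / A = 3.71 / 7.42 = 0.5 m/s

0.5 m/s


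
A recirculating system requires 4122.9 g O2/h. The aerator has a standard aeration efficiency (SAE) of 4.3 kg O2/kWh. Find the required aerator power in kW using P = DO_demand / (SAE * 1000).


SAE in g O2/kWh = 4.3 * 1000 = 4300 g/kWh
P = DO_demand / SAE_g = 4122.9 / 4300 = 0.958814 kW

0.958814 kW


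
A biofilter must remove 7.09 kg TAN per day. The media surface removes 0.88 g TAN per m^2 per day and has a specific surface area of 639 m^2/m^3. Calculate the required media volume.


A = 7.09*1000 / 0.88 = 8056.8182 m^2
V = 8056.8182 / 639 = 12.6085

12.6085 m^3


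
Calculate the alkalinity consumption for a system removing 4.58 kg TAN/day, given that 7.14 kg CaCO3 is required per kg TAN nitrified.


Alkalinity factor: 7.14 kg CaCO3 consumed per kg TAN nitrified
alk = 4.58 kg TAN * 7.14 = 32.7012 kg CaCO3/day

32.7012 kg CaCO3/day


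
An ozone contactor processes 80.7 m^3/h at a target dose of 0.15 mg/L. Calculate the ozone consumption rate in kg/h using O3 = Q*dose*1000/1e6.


O3 demand (mg/h) = Q * dose * 1000 = 80.7 * 0.15 * 1000 = 12105 mg/h
Convert mg to kg: 12105 / 1e6 = 0.012105 kg/h

0.012105 kg/h


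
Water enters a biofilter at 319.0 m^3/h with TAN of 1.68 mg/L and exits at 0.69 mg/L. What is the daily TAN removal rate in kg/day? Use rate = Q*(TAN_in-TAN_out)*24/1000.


Concentration drop: TAN_in - TAN_out = 1.68 - 0.69 = 0.99 mg/L
Hourly TAN removed = Q * dTAN = 319.0 m^3/h * 0.99 mg/L = 315.81 g/h  (m^3/h * mg/L = g/h)
Daily TAN removed = 315.81 * 24 = 7579.44 g/day
Convert to kg/day: 7579.44 / 1000 = 7.57944 kg/day

7.57944 kg/day


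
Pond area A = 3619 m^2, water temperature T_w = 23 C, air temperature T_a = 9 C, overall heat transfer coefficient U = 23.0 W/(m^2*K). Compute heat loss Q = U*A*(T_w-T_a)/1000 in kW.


Temperature difference dT = 23 - 9 = 14 K
Heat loss (W) = U * A * dT = 23.0 * 3619 * 14 = 1165318 W
Convert to kW: 1165318 / 1000 = 1165.318 kW

1165.318 kW


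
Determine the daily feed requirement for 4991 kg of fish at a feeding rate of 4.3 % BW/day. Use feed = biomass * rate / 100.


Feeding rate fraction = 4.3% / 100 = 0.043
Daily feed = 4991 kg * 0.043 = 214.613 kg/day

214.613 kg/day


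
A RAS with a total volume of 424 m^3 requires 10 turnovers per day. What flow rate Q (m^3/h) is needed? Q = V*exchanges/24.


Daily recirculation volume = 424 m^3 * 10 = 4240 m^3/day
Flow rate Q = daily volume / 24 h = 4240 / 24 = 176.667 m^3/h

176.667 m^3/h


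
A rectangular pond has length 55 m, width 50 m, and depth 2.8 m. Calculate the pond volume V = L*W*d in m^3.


Base area = L * W = 55 * 50 = 2750 m^2
Volume = area * depth = 2750 * 2.8 = 7700 m^3

7700 m^3


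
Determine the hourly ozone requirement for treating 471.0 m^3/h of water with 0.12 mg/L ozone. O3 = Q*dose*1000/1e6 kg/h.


O3 demand (mg/h) = Q * dose * 1000 = 471.0 * 0.12 * 1000 = 56520 mg/h
Convert mg to kg: 56520 / 1e6 = 0.05652 kg/h

0.05652 kg/h


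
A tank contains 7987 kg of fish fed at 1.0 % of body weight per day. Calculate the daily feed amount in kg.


Feeding rate fraction = 1.0% / 100 = 0.01
Daily feed = 7987 kg * 0.01 = 79.87 kg/day

79.87 kg/day


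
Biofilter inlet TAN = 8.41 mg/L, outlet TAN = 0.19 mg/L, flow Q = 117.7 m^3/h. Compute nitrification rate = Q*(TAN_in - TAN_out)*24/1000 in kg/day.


Concentration drop: TAN_in - TAN_out = 8.41 - 0.19 = 8.22 mg/L
Hourly TAN removed = Q * dTAN = 117.7 m^3/h * 8.22 mg/L = 967.494 g/h  (m^3/h * mg/L = g/h)
Daily TAN removed = 967.494 * 24 = 23219.856 g/day
Convert to kg/day: 23219.856 / 1000 = 23.219856 kg/day

23.219856 kg/day


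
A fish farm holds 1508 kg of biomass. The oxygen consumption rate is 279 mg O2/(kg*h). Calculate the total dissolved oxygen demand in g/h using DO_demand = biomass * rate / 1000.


Total O2 consumption (mg/h) = 1508 kg * 279 mg/(kg*h) = 420732 mg/h
Convert to g/h: 420732 / 1000 = 420.732 g/h

420.732 g/h


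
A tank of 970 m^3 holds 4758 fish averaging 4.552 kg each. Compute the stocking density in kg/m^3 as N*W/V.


Total biomass = 4758 fish * 4.552 kg = 21658.416 kg
Density = total biomass / volume = 21658.416 / 970 = 22.3283 kg/m^3

22.3283 kg/m^3


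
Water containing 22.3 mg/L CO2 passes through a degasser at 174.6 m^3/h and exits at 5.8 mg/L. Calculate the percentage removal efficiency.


CO2_out / CO2_in = 5.8 / 22.3 = 0.26008969
Fraction remaining = 0.26008969
efficiency = (1 - 0.26008969) * 100 = 73.991 %

73.991 %


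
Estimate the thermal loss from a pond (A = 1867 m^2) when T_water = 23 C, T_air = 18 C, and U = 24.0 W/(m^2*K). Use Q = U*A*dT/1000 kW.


Temperature difference dT = 23 - 18 = 5 K
Heat loss (W) = U * A * dT = 24.0 * 1867 * 5 = 224040 W
Convert to kW: 224040 / 1000 = 224.04 kW

224.04 kW


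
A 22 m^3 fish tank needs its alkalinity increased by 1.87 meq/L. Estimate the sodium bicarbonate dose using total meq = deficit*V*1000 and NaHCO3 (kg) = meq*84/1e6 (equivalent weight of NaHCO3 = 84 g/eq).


Tank volume in L = 22 m^3 * 1000 = 22000 L
Total meq required = 1.87 meq/L * 22000 L = 41140 meq
NaHCO3 mass = 41140 meq * 84 mg/meq / 1e6 = 3.45576 kg

3.45576 kg


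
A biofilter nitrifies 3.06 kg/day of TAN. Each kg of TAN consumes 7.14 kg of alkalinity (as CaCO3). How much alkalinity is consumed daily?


Alkalinity factor: 7.14 kg CaCO3 consumed per kg TAN nitrified
alk = 3.06 kg TAN * 7.14 = 21.8484 kg CaCO3/day

21.8484 kg CaCO3/day


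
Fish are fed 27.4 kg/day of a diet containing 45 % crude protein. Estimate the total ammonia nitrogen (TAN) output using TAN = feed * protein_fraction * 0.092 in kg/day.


Protein in feed = 27.4 * 45/100 = 12.33 kg/day
TAN = protein * 0.092 = 12.33 * 0.092 = 1.13436 kg/day

1.13436 kg/day


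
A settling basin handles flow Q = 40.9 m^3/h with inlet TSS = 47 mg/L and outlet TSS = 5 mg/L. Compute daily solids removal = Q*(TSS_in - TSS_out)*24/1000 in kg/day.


Concentration drop: TSS_in - TSS_out = 47 - 5 = 42 mg/L
Hourly solids removed = Q * dTSS = 40.9 m^3/h * 42 mg/L = 1717.8 g/h  (m^3/h * mg/L = g/h)
Daily solids removed = 1717.8 * 24 = 41227.2 g/day
Convert g to kg: 41227.2 / 1000 = 41.2272 kg/day

41.2272 kg/day


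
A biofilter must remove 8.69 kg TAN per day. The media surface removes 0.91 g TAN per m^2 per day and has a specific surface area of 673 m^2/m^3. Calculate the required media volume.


A = 8.69*1000 / 0.91 = 9549.4505 m^2
V = 9549.4505 / 673 = 14.1894

14.1894 m^3


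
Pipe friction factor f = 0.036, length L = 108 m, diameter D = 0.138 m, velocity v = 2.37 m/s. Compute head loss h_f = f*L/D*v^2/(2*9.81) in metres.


v^2 = 2.37^2 = 5.6169 m^2/s^2
L/D = 108/0.138 = 782.6087
h_f = f*(L/D)*v^2/(2g) = 0.036 * 782.6087 * 5.6169 / 19.62 = 8.06575 m

8.06575 m


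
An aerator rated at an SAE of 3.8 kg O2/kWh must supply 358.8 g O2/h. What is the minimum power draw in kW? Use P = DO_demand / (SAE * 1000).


SAE in g O2/kWh = 3.8 * 1000 = 3800 g/kWh
P = DO_demand / SAE_g = 358.8 / 3800 = 0.0944211 kW

0.0944211 kW


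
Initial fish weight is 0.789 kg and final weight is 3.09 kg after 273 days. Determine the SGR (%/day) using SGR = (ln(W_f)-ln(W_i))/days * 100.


ln(W_f) = ln(3.09) = 1.1281711
ln(W_i) = ln(0.789) = -0.23698896
ln(W_f) - ln(W_i) = 1.1281711 - -0.23698896 = 1.3651601
SGR = 1.3651601 / 273 * 100 = 0.500059 %/day

0.500059 %/day


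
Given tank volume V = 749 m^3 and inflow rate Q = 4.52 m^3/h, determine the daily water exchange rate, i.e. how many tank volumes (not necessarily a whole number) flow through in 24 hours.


Daily flow volume = 4.52 m^3/h * 24 h = 108.48 m^3/day
Exchanges = daily flow / tank volume = 108.48 / 749 = 0.144833 exchanges/day

0.144833 exchanges/day


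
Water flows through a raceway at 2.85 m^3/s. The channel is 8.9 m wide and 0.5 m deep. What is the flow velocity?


Cross-sectional area = W * d = 8.9 * 0.5 = 4.45 m^2
Velocity = Q / A = 2.85 / 4.45 = 0.640449 m/s

0.640449 m/s


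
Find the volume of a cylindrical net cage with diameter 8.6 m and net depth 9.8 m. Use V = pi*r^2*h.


r = d/2 = 8.6/2 = 4.3 m
Base area = pi*r^2 = pi*4.3^2 = 58.088048 m^2
Volume = 58.088048 * 9.8 = 569.263 m^3

569.263 m^3


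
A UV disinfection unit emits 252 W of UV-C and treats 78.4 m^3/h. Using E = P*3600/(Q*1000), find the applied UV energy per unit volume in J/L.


Energy delivered per hour = 252 W * 3600 s = 907200 J/h
Volume treated per hour = 78.4 m^3/h * 1000 = 78400 L/h
dose = 907200 / 78400 = 11.5714 J/L

11.5714 J/L


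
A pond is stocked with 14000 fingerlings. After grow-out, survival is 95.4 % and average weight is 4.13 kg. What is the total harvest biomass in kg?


Survivors = 14000 * 95.4/100 = 13356 fish
Harvest biomass = survivors * W_f = 13356 * 4.13 = 55160.28 kg

55160.28 kg


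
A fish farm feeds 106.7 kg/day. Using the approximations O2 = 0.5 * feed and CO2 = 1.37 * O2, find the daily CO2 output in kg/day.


O2 = 106.7 * 0.5 = 53.35
CO2 = 53.35 * 1.37 = 73.0895

73.0895 kg/day


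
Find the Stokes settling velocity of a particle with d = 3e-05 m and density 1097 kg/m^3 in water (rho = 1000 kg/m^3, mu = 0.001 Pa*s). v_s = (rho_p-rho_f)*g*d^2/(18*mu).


Density difference: rho_p - rho_f = 1097 - 1000 = 97 kg/m^3
d^2 = (3e-05)^2 = 9e-10 m^2
Numerator = (rho_p - rho_f) * g * d^2 = 97 * 9.81 * 9e-10 = 8.56413e-07
Denominator = 18 * mu = 18 * 0.001 = 0.018
v_s = 8.56413e-07 / 0.018 = 4.75785e-05 m/s
Check: Re = rho_f * v_s * d / mu = 1000 * 4.75785e-05 * 3e-05 / 0.001 = 0.00143 < 1, so Stokes' law applies.

4.75785e-05 m/s


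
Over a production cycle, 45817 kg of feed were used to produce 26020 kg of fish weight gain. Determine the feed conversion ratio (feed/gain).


FCR = feed consumed / weight gained
FCR = 45817 kg / 26020 kg = 1.76084

1.76084


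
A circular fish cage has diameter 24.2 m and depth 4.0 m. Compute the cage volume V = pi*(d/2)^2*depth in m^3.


r = d/2 = 24.2/2 = 12.1 m
Base area = pi*r^2 = pi*12.1^2 = 459.96058 m^2
Volume = 459.96058 * 4.0 = 1839.84 m^3

1839.84 m^3


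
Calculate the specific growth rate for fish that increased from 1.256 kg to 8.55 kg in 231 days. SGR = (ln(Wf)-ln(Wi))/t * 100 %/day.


ln(W_f) = ln(8.55) = 2.1459313
ln(W_i) = ln(1.256) = 0.22793207
ln(W_f) - ln(W_i) = 2.1459313 - 0.22793207 = 1.9179992
SGR = 1.9179992 / 231 * 100 = 0.830303 %/day

0.830303 %/day


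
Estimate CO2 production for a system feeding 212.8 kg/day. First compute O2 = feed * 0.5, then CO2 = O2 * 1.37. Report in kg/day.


O2 = 212.8 * 0.5 = 106.4
CO2 = 106.4 * 1.37 = 145.768

145.768 kg/day


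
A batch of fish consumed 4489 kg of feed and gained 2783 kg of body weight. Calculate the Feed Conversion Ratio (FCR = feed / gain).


FCR = feed consumed / weight gained
FCR = 4489 kg / 2783 kg = 1.61301

1.61301


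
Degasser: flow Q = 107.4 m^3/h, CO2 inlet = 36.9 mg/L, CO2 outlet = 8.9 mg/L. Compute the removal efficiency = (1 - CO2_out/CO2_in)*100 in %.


CO2_out / CO2_in = 8.9 / 36.9 = 0.24119241
Fraction remaining = 0.24119241
efficiency = (1 - 0.24119241) * 100 = 75.8808 %

75.8808 %


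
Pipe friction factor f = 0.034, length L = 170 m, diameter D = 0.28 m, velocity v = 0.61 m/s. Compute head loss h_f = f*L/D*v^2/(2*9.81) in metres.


v^2 = 0.61^2 = 0.3721 m^2/s^2
L/D = 170/0.28 = 607.14286
h_f = f*(L/D)*v^2/(2g) = 0.034 * 607.14286 * 0.3721 / 19.62 = 0.391499 m

0.391499 m


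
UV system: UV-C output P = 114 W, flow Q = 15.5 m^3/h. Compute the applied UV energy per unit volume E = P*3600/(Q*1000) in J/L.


Energy delivered per hour = 114 W * 3600 s = 410400 J/h
Volume treated per hour = 15.5 m^3/h * 1000 = 15500 L/h
dose = 410400 / 15500 = 26.4774 J/L

26.4774 J/L


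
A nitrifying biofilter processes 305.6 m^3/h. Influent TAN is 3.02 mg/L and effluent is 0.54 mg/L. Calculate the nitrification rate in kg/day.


Concentration drop: TAN_in - TAN_out = 3.02 - 0.54 = 2.48 mg/L
Hourly TAN removed = Q * dTAN = 305.6 m^3/h * 2.48 mg/L = 757.888 g/h  (m^3/h * mg/L = g/h)
Daily TAN removed = 757.888 * 24 = 18189.312 g/day
Convert to kg/day: 18189.312 / 1000 = 18.189312 kg/day

18.189312 kg/day


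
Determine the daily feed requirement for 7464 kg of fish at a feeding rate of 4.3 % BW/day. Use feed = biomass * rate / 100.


Feeding rate fraction = 4.3% / 100 = 0.043
Daily feed = 7464 kg * 0.043 = 320.952 kg/day

320.952 kg/day


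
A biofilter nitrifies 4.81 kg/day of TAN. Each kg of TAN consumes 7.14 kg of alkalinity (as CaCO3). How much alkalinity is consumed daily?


Alkalinity factor: 7.14 kg CaCO3 consumed per kg TAN nitrified
alk = 4.81 kg TAN * 7.14 = 34.3434 kg CaCO3/day

34.3434 kg CaCO3/day


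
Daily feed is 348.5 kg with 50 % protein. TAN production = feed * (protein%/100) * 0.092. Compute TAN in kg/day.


Protein in feed = 348.5 * 50/100 = 174.25 kg/day
TAN = protein * 0.092 = 174.25 * 0.092 = 16.031 kg/day

16.031 kg/day


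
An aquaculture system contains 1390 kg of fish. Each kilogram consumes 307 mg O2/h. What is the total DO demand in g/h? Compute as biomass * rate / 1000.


Total O2 consumption (mg/h) = 1390 kg * 307 mg/(kg*h) = 426730 mg/h
Convert to g/h: 426730 / 1000 = 426.73 g/h

426.73 g/h


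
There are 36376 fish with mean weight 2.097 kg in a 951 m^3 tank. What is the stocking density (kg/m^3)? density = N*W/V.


Total biomass = 36376 fish * 2.097 kg = 76280.472 kg
Density = total biomass / volume = 76280.472 / 951 = 80.2108 kg/m^3

80.2108 kg/m^3


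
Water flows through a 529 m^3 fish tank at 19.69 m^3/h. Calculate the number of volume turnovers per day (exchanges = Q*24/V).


Daily flow volume = 19.69 m^3/h * 24 h = 472.56 m^3/day
Exchanges = daily flow / tank volume = 472.56 / 529 = 0.893308 exchanges/day

0.893308 exchanges/day


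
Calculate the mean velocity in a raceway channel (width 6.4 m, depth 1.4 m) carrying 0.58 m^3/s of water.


Cross-sectional area = W * d = 6.4 * 1.4 = 8.96 m^2
Velocity = Q / A = 0.58 / 8.96 = 0.0647321 m/s

0.0647321 m/s


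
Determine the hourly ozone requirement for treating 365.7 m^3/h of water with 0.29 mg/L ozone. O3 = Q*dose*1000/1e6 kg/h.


O3 demand (mg/h) = Q * dose * 1000 = 365.7 * 0.29 * 1000 = 106053 mg/h
Convert mg to kg: 106053 / 1e6 = 0.106053 kg/h

0.106053 kg/h


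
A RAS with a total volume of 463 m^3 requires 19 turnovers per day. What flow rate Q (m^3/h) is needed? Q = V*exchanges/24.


Daily recirculation volume = 463 m^3 * 19 = 8797 m^3/day
Flow rate Q = daily volume / 24 h = 8797 / 24 = 366.542 m^3/h

366.542 m^3/h


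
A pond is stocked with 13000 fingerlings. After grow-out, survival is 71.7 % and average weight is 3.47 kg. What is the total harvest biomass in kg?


Survivors = 13000 * 71.7/100 = 9321 fish
Harvest biomass = survivors * W_f = 9321 * 3.47 = 32343.87 kg

32343.87 kg


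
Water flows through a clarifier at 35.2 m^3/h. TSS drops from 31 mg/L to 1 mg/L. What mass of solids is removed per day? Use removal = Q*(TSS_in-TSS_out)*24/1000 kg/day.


Concentration drop: TSS_in - TSS_out = 31 - 1 = 30 mg/L
Hourly solids removed = Q * dTSS = 35.2 m^3/h * 30 mg/L = 1056 g/h  (m^3/h * mg/L = g/h)
Daily solids removed = 1056 * 24 = 25344 g/day
Convert g to kg: 25344 / 1000 = 25.344 kg/day

25.344 kg/day


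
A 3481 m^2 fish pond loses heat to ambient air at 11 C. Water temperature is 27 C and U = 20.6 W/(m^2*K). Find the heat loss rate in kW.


Temperature difference dT = 27 - 11 = 16 K
Heat loss (W) = U * A * dT = 20.6 * 3481 * 16 = 1147337.6 W
Convert to kW: 1147337.6 / 1000 = 1147.3376 kW

1147.3376 kW


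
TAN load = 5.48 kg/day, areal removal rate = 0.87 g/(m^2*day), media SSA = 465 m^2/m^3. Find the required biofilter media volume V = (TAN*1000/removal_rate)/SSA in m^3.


A = 5.48*1000 / 0.87 = 6298.8506 m^2
V = 6298.8506 / 465 = 13.5459

13.5459 m^3


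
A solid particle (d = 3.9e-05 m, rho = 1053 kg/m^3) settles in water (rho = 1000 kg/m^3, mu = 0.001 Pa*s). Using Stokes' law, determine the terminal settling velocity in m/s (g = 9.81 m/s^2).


Density difference: rho_p - rho_f = 1053 - 1000 = 53 kg/m^3
d^2 = (3.9e-05)^2 = 1.521e-09 m^2
Numerator = (rho_p - rho_f) * g * d^2 = 53 * 9.81 * 1.521e-09 = 7.9081353e-07
Denominator = 18 * mu = 18 * 0.001 = 0.018
v_s = 7.9081353e-07 / 0.018 = 4.39341e-05 m/s
Check: Re = rho_f * v_s * d / mu = 1000 * 4.39341e-05 * 3.9e-05 / 0.001 = 0.00171 < 1, so Stokes' law applies.

4.39341e-05 m/s


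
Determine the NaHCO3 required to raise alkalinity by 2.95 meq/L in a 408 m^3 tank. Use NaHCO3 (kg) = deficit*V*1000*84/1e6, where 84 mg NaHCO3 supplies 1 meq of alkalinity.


Tank volume in L = 408 m^3 * 1000 = 408000 L
Total meq required = 2.95 meq/L * 408000 L = 1203600 meq
NaHCO3 mass = 1203600 meq * 84 mg/meq / 1e6 = 101.102 kg

101.102 kg


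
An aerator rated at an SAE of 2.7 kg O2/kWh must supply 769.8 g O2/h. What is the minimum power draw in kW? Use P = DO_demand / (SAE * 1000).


SAE in g O2/kWh = 2.7 * 1000 = 2700 g/kWh
P = DO_demand / SAE_g = 769.8 / 2700 = 0.285111 kW

0.285111 kW


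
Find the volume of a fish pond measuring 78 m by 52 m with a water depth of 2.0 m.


Base area = L * W = 78 * 52 = 4056 m^2
Volume = area * depth = 4056 * 2.0 = 8112 m^3

8112 m^3


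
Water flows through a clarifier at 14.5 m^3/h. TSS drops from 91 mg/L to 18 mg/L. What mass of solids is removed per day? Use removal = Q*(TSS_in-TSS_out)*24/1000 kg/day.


Concentration drop: TSS_in - TSS_out = 91 - 18 = 73 mg/L
Hourly solids removed = Q * dTSS = 14.5 m^3/h * 73 mg/L = 1058.5 g/h  (m^3/h * mg/L = g/h)
Daily solids removed = 1058.5 * 24 = 25404 g/day
Convert g to kg: 25404 / 1000 = 25.404 kg/day

25.404 kg/day


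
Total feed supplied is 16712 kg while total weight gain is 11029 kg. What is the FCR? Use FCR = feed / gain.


FCR = feed consumed / weight gained
FCR = 16712 kg / 11029 kg = 1.51528

1.51528


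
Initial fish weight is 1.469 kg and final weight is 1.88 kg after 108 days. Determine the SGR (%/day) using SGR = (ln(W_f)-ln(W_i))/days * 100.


ln(W_f) = ln(1.88) = 0.63127178
ln(W_i) = ln(1.469) = 0.3845819
ln(W_f) - ln(W_i) = 0.63127178 - 0.3845819 = 0.24668988
SGR = 0.24668988 / 108 * 100 = 0.228417 %/day

0.228417 %/day


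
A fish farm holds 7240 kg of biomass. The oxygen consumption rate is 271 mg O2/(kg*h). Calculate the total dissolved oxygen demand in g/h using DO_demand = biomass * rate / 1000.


Total O2 consumption (mg/h) = 7240 kg * 271 mg/(kg*h) = 1962040 mg/h
Convert to g/h: 1962040 / 1000 = 1962.04 g/h

1962.04 g/h


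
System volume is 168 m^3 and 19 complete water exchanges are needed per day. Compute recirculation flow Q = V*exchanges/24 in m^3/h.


Daily recirculation volume = 168 m^3 * 19 = 3192 m^3/day
Flow rate Q = daily volume / 24 h = 3192 / 24 = 133 m^3/h

133 m^3/h


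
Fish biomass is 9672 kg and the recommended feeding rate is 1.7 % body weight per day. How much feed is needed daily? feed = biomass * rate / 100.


Feeding rate fraction = 1.7% / 100 = 0.017
Daily feed = 9672 kg * 0.017 = 164.424 kg/day

164.424 kg/day


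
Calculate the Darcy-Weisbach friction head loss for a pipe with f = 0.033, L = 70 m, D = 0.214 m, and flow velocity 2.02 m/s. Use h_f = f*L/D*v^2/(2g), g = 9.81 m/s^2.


v^2 = 2.02^2 = 4.0804 m^2/s^2
L/D = 70/0.214 = 327.1028
h_f = f*(L/D)*v^2/(2g) = 0.033 * 327.1028 * 4.0804 / 19.62 = 2.24493 m

2.24493 m


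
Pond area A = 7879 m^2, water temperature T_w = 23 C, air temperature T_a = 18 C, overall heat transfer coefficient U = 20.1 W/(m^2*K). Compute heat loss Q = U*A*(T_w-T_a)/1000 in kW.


Temperature difference dT = 23 - 18 = 5 K
Heat loss (W) = U * A * dT = 20.1 * 7879 * 5 = 791839.5 W
Convert to kW: 791839.5 / 1000 = 791.8395 kW

791.8395 kW


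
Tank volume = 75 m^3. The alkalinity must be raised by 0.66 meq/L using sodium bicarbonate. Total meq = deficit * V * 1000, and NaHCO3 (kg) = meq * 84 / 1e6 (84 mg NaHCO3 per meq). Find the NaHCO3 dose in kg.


Tank volume in L = 75 m^3 * 1000 = 75000 L
Total meq required = 0.66 meq/L * 75000 L = 49500 meq
NaHCO3 mass = 49500 meq * 84 mg/meq / 1e6 = 4.158 kg

4.158 kg


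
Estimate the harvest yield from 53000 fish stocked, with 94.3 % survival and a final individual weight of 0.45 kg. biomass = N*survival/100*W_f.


Survivors = 53000 * 94.3/100 = 49979 fish
Harvest biomass = survivors * W_f = 49979 * 0.45 = 22490.55 kg

22490.55 kg


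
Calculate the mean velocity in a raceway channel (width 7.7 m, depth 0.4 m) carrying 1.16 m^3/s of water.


Cross-sectional area = W * d = 7.7 * 0.4 = 3.08 m^2
Velocity = Q / A = 1.16 / 3.08 = 0.376623 m/s

0.376623 m/s


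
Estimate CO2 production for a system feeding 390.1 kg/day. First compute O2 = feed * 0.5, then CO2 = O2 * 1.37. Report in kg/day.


O2 = 390.1 * 0.5 = 195.05
CO2 = 195.05 * 1.37 = 267.2185

267.2185 kg/day


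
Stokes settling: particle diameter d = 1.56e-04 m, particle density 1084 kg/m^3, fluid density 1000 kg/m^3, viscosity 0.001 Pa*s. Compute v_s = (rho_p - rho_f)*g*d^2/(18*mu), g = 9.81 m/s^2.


Density difference: rho_p - rho_f = 1084 - 1000 = 84 kg/m^3
d^2 = (1.56e-04)^2 = 2.4336e-08 m^2
Numerator = (rho_p - rho_f) * g * d^2 = 84 * 9.81 * 2.4336e-08 = 2.0053837e-05
Denominator = 18 * mu = 18 * 0.001 = 0.018
v_s = 2.0053837e-05 / 0.018 = 0.0011141 m/s
Check: Re = rho_f * v_s * d / mu = 1000 * 0.0011141 * 1.56e-04 / 0.001 = 0.174 < 1, so Stokes' law applies.

0.0011141 m/s


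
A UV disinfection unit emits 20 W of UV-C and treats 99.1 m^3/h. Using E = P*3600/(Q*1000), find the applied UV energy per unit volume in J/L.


Energy delivered per hour = 20 W * 3600 s = 72000 J/h
Volume treated per hour = 99.1 m^3/h * 1000 = 99100 L/h
dose = 72000 / 99100 = 0.726539 J/L

0.726539 J/L


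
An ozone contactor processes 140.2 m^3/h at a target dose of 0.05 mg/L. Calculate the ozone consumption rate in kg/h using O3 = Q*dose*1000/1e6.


O3 demand (mg/h) = Q * dose * 1000 = 140.2 * 0.05 * 1000 = 7010 mg/h
Convert mg to kg: 7010 / 1e6 = 0.00701 kg/h

0.00701 kg/h


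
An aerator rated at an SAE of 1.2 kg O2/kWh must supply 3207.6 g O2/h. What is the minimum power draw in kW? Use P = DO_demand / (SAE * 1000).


SAE in g O2/kWh = 1.2 * 1000 = 1200 g/kWh
P = DO_demand / SAE_g = 3207.6 / 1200 = 2.673 kW

2.673 kW


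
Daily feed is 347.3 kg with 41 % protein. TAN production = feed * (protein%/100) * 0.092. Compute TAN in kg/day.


Protein in feed = 347.3 * 41/100 = 142.393 kg/day
TAN = protein * 0.092 = 142.393 * 0.092 = 13.100156 kg/day

13.100156 kg/day


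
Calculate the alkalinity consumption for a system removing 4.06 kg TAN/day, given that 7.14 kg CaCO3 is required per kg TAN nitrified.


Alkalinity factor: 7.14 kg CaCO3 consumed per kg TAN nitrified
alk = 4.06 kg TAN * 7.14 = 28.9884 kg CaCO3/day

28.9884 kg CaCO3/day


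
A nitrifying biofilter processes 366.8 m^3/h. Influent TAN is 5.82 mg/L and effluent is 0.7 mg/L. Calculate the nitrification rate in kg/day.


Concentration drop: TAN_in - TAN_out = 5.82 - 0.7 = 5.12 mg/L
Hourly TAN removed = Q * dTAN = 366.8 m^3/h * 5.12 mg/L = 1878.016 g/h  (m^3/h * mg/L = g/h)
Daily TAN removed = 1878.016 * 24 = 45072.384 g/day
Convert to kg/day: 45072.384 / 1000 = 45.072384 kg/day

45.072384 kg/day


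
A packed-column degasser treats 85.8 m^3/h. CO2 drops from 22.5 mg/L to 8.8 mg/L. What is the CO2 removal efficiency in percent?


CO2_out / CO2_in = 8.8 / 22.5 = 0.39111111
Fraction remaining = 0.39111111
efficiency = (1 - 0.39111111) * 100 = 60.8889 %

60.8889 %


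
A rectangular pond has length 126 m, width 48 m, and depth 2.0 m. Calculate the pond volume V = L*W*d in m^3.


Base area = L * W = 126 * 48 = 6048 m^2
Volume = area * depth = 6048 * 2.0 = 12096 m^3

12096 m^3


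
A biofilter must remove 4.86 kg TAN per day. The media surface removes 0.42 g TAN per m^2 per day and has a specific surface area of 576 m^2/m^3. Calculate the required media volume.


A = 4.86*1000 / 0.42 = 11571.429 m^2
V = 11571.429 / 576 = 20.0893

20.0893 m^3


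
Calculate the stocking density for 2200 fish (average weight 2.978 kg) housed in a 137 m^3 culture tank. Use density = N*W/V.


Total biomass = 2200 fish * 2.978 kg = 6551.6 kg
Density = total biomass / volume = 6551.6 / 137 = 47.8219 kg/m^3

47.8219 kg/m^3


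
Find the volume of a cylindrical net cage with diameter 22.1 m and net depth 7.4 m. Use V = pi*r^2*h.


r = d/2 = 22.1/2 = 11.05 m
Base area = pi*r^2 = pi*11.05^2 = 383.59632 m^2
Volume = 383.59632 * 7.4 = 2838.61 m^3

2838.61 m^3


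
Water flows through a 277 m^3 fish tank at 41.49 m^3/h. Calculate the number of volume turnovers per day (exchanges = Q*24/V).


Daily flow volume = 41.49 m^3/h * 24 h = 995.76 m^3/day
Exchanges = daily flow / tank volume = 995.76 / 277 = 3.5948 exchanges/day

3.5948 exchanges/day


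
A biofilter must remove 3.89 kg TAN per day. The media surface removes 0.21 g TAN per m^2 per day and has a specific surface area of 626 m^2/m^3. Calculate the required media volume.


A = 3.89*1000 / 0.21 = 18523.81 m^2
V = 18523.81 / 626 = 29.5908

29.5908 m^3


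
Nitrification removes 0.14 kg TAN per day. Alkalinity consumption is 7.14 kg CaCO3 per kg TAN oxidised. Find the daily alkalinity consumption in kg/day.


Alkalinity factor: 7.14 kg CaCO3 consumed per kg TAN nitrified
alk = 0.14 kg TAN * 7.14 = 0.9996 kg CaCO3/day

0.9996 kg CaCO3/day


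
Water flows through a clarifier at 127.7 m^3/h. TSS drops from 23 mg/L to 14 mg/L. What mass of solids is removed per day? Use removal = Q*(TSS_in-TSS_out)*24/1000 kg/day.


Concentration drop: TSS_in - TSS_out = 23 - 14 = 9 mg/L
Hourly solids removed = Q * dTSS = 127.7 m^3/h * 9 mg/L = 1149.3 g/h  (m^3/h * mg/L = g/h)
Daily solids removed = 1149.3 * 24 = 27583.2 g/day
Convert g to kg: 27583.2 / 1000 = 27.5832 kg/day

27.5832 kg/day


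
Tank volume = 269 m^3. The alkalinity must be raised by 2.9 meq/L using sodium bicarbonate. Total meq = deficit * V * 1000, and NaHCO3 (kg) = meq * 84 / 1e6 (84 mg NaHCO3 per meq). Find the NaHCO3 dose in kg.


Tank volume in L = 269 m^3 * 1000 = 269000 L
Total meq required = 2.9 meq/L * 269000 L = 780100 meq
NaHCO3 mass = 780100 meq * 84 mg/meq / 1e6 = 65.5284 kg

65.5284 kg


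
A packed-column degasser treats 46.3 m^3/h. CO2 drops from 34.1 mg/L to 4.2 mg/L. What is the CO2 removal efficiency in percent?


CO2_out / CO2_in = 4.2 / 34.1 = 0.12316716
Fraction remaining = 0.12316716
efficiency = (1 - 0.12316716) * 100 = 87.6833 %

87.6833 %


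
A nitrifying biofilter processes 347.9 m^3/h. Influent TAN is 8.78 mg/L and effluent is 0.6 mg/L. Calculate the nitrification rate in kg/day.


Concentration drop: TAN_in - TAN_out = 8.78 - 0.6 = 8.18 mg/L
Hourly TAN removed = Q * dTAN = 347.9 m^3/h * 8.18 mg/L = 2845.822 g/h  (m^3/h * mg/L = g/h)
Daily TAN removed = 2845.822 * 24 = 68299.728 g/day
Convert to kg/day: 68299.728 / 1000 = 68.299728 kg/day

68.299728 kg/day


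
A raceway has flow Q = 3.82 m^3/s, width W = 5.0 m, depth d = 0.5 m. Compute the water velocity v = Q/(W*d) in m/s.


Cross-sectional area = W * d = 5.0 * 0.5 = 2.5 m^2
Velocity = Q / A = 3.82 / 2.5 = 1.528 m/s

1.528 m/s


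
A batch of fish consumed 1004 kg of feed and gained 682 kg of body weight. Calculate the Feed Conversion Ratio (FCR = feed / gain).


FCR = feed consumed / weight gained
FCR = 1004 kg / 682 kg = 1.47214

1.47214


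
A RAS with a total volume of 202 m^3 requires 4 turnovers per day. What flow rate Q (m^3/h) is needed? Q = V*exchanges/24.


Daily recirculation volume = 202 m^3 * 4 = 808 m^3/day
Flow rate Q = daily volume / 24 h = 808 / 24 = 33.6667 m^3/h

33.6667 m^3/h


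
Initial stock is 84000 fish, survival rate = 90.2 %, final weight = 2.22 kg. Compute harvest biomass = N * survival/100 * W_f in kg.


Survivors = 84000 * 90.2/100 = 75768 fish
Harvest biomass = survivors * W_f = 75768 * 2.22 = 168204.96 kg

168204.96 kg


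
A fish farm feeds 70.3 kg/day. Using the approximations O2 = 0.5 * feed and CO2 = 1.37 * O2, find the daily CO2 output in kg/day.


O2 = 70.3 * 0.5 = 35.15
CO2 = 35.15 * 1.37 = 48.1555

48.1555 kg/day


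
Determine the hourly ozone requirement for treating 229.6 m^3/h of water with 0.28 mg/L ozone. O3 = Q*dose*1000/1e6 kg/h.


O3 demand (mg/h) = Q * dose * 1000 = 229.6 * 0.28 * 1000 = 64288 mg/h
Convert mg to kg: 64288 / 1e6 = 0.064288 kg/h

0.064288 kg/h


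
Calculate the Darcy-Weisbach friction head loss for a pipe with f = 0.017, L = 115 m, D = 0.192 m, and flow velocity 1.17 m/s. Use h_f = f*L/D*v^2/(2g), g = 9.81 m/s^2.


v^2 = 1.17^2 = 1.3689 m^2/s^2
L/D = 115/0.192 = 598.95833
h_f = f*(L/D)*v^2/(2g) = 0.017 * 598.95833 * 1.3689 / 19.62 = 0.710425 m

0.710425 m


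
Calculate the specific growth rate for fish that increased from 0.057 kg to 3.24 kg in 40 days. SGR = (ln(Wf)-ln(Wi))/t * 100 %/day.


ln(W_f) = ln(3.24) = 1.1755733
ln(W_i) = ln(0.057) = -2.864704
ln(W_f) - ln(W_i) = 1.1755733 - -2.864704 = 4.0402773
SGR = 4.0402773 / 40 * 100 = 10.1007 %/day

10.1007 %/day


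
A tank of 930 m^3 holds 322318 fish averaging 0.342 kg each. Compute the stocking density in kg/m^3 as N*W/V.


Total biomass = 322318 fish * 0.342 kg = 110232.756 kg
Density = total biomass / volume = 110232.756 / 930 = 118.53 kg/m^3

118.53 kg/m^3


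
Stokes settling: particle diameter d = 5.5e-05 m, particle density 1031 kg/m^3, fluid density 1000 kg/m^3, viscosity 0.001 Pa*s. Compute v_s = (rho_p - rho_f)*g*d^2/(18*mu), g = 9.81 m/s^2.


Density difference: rho_p - rho_f = 1031 - 1000 = 31 kg/m^3
d^2 = (5.5e-05)^2 = 3.025e-09 m^2
Numerator = (rho_p - rho_f) * g * d^2 = 31 * 9.81 * 3.025e-09 = 9.1993275e-07
Denominator = 18 * mu = 18 * 0.001 = 0.018
v_s = 9.1993275e-07 / 0.018 = 5.11074e-05 m/s
Check: Re = rho_f * v_s * d / mu = 1000 * 5.11074e-05 * 5.5e-05 / 0.001 = 0.00281 < 1, so Stokes' law applies.

5.11074e-05 m/s


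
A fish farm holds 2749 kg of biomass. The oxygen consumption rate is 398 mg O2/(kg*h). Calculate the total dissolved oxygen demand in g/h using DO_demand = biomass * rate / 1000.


Total O2 consumption (mg/h) = 2749 kg * 398 mg/(kg*h) = 1094102 mg/h
Convert to g/h: 1094102 / 1000 = 1094.102 g/h

1094.102 g/h


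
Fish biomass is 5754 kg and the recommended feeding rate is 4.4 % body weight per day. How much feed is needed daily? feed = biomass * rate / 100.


Feeding rate fraction = 4.4% / 100 = 0.044
Daily feed = 5754 kg * 0.044 = 253.176 kg/day

253.176 kg/day


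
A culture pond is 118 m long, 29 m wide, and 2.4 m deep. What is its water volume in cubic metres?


Base area = L * W = 118 * 29 = 3422 m^2
Volume = area * depth = 3422 * 2.4 = 8212.8 m^3

8212.8 m^3


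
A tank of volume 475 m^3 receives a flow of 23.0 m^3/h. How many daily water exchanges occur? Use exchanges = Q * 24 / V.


Daily flow volume = 23.0 m^3/h * 24 h = 552 m^3/day
Exchanges = daily flow / tank volume = 552 / 475 = 1.16211 exchanges/day

1.16211 exchanges/day


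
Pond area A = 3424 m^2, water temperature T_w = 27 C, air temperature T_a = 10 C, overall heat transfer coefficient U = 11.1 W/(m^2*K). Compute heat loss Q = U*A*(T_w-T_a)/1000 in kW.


Temperature difference dT = 27 - 10 = 17 K
Heat loss (W) = U * A * dT = 11.1 * 3424 * 17 = 646108.8 W
Convert to kW: 646108.8 / 1000 = 646.1088 kW

646.1088 kW


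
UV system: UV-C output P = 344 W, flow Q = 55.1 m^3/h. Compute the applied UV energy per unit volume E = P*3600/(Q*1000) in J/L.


Energy delivered per hour = 344 W * 3600 s = 1238400 J/h
Volume treated per hour = 55.1 m^3/h * 1000 = 55100 L/h
dose = 1238400 / 55100 = 22.4755 J/L

22.4755 J/L


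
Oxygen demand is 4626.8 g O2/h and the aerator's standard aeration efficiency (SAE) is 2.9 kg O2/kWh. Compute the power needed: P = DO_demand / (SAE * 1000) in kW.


SAE in g O2/kWh = 2.9 * 1000 = 2900 g/kWh
P = DO_demand / SAE_g = 4626.8 / 2900 = 1.59545 kW

1.59545 kW


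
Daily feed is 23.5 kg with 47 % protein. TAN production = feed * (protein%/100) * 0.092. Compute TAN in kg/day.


Protein in feed = 23.5 * 47/100 = 11.045 kg/day
TAN = protein * 0.092 = 11.045 * 0.092 = 1.01614 kg/day

1.01614 kg/day


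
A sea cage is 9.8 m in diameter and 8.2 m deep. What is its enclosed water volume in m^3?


r = d/2 = 9.8/2 = 4.9 m
Base area = pi*r^2 = pi*4.9^2 = 75.42964 m^2
Volume = 75.42964 * 8.2 = 618.523 m^3

618.523 m^3
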